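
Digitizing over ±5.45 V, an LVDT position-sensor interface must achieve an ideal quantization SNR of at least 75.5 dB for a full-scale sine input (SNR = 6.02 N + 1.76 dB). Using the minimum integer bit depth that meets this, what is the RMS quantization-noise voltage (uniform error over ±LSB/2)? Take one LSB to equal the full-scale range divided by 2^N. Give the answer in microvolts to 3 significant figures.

The full-scale span is 5.45 − (-5.45) = 10.9 V.
N ≥ (75.5 − 1.76)/6.02 = 12.249 → N_min = 13.
Step size = 10.9/8192 V = 1.3306 mV.
V_rms = LSB/√12 = 384 µV.

384 µV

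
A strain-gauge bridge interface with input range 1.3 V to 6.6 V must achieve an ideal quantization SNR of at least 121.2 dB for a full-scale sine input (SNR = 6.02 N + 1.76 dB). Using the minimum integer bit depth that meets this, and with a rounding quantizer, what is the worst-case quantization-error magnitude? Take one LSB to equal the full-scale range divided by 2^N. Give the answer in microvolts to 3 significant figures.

2.53 µV

Span: 6.6 V − (1.3 V) = 5.3 V.
Required N = ⌈(121.2 − 1.76)/6.02⌉ = ⌈19.841⌉ = 20.
One LSB is 5.3 V / 1048576 = 5.0545 µV.
Half an LSB is 2.53 µV.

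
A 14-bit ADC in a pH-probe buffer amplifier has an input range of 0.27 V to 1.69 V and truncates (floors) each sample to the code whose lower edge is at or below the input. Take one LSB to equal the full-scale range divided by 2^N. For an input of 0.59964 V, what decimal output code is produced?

Range = 1.69 − (0.27) = 1.42 V. LSB = 1.42 V / 2^14 ≈ 86.67 µV.
code = ⌊(V_in − V_min)/LSB⌋ = ⌊(V_in − V_min) × 2^14 / range⌋
     = ⌊(0.59964 − (0.27)) × 16384 / 1.42⌋ = ⌊0.32964 × 16384/1.42⌋
     = ⌊3803.396⌋ = 3803.

3803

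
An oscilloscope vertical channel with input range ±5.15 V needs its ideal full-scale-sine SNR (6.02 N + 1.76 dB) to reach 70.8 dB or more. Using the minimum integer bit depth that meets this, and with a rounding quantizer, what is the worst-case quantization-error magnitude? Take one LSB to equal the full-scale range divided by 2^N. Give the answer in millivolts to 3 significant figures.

1.26 mV

Range = 5.15 − (-5.15) = 10.3 V.
Required N = ⌈(70.8 − 1.76)/6.02⌉ = ⌈11.468⌉ = 12.
LSB = 10.3 V ÷ 2^12 = 10.3/4096 V = 2.5146 mV.
|e|_max = LSB/2 = 1.26 mV.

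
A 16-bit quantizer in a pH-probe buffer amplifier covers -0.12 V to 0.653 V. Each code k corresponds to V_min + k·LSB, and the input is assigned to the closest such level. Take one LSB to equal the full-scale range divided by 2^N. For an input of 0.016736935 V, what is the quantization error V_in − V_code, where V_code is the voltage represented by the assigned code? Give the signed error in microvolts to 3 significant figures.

−3.01 µV

The full-scale span is 0.653 − (-0.12) = 0.773 V. LSB = 0.773 V / 2^16 ≈ 11.80 µV.
(V_in − V_min)/LSB = (0.016736935 − (-0.12)) × 65536/0.773 = 11592.7449 → nearest code k = 11593.
V_code = -0.12 + (11593/65536) × 0.773 = 0.016739944458 V.
e = 0.016736935 − (0.016739944458) = −3.01 µV.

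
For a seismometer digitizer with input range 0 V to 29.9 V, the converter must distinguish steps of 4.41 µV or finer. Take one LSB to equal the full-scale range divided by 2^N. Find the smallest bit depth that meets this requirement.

23 bits

Full-scale range = 29.9 V.
Required number of levels: 29.9/4.41 µV = 6.7800e6; smallest N with 2^N ≥ that is 23.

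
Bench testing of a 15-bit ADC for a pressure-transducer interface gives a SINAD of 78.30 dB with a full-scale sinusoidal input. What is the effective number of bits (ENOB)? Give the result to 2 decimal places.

12.71 bits

(78.30 − 1.76) / 6.02 = 76.54/6.02 = 12.7143 effective bits.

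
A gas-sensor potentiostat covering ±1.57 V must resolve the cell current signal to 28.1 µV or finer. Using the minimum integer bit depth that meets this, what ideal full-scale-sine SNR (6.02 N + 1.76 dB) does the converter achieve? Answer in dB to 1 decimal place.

104.1 dB

Range = 1.57 − (-1.57) = 3.14 V.
3.14 V / 28.1 µV = 111700. Since 2^16 = 65536 and 2^17 = 131072, N = 17.
Ideal SNR at N = 17: 6.02·17 + 1.76 = 104.1 dB.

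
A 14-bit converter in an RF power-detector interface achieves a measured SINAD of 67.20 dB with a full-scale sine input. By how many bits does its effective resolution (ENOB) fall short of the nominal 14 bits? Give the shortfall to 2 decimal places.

3.13 bits

Effective bits = (67.20 − 1.76)/6.02 = 10.8704.
14 − 10.8704 = 3.13 bits below nominal.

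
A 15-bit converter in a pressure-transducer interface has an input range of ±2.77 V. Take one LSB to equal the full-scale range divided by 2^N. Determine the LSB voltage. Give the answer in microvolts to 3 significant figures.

169 µV

Span: 2.77 V − (-2.77 V) = 5.54 V.
Number of codes = 2^15 = 32768.
Step size = 5.54/32768 V = 169 µV.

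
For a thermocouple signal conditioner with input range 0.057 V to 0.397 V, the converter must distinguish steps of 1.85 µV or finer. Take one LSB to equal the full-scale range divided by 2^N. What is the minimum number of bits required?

Full-scale range = 0.397 V − (0.057 V) = 0.34 V.
Need 2^N ≥ 0.34 V / 1.85 µV = 183800 → N_min = 18.

18 bits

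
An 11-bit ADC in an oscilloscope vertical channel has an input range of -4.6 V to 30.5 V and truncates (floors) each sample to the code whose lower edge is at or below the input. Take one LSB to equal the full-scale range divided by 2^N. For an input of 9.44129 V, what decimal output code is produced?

819

Range = 30.5 − (-4.6) = 35.1 V. LSB = 35.1 V / 2^11 ≈ 17.14 mV.
code = ⌊(V_in − V_min)/LSB⌋ = ⌊(V_in − V_min) × 2^11 / range⌋
     = ⌊(9.44129 − (-4.6)) × 2048 / 35.1⌋ = ⌊14.04129 × 2048/35.1⌋
     = ⌊819.275⌋ = 819.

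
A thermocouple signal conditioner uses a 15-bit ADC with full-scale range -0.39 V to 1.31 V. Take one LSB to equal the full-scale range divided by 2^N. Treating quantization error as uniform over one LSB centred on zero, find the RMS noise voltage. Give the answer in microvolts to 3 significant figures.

15.0 µV

Range = 1.31 − (-0.39) = 1.7 V.
Step size = 1.7/32768 V = 51.880 µV.
V_rms = LSB/√12 = 51.880 µV / √12 = 15.0 µV.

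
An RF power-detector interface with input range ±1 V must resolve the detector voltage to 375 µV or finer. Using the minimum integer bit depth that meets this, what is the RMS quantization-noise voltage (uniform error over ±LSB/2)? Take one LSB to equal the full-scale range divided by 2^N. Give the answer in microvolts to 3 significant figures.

70.5 µV

The full-scale span is 1 − (-1) = 2 V.
Need 2^N ≥ 2 V / 375 µV = 5333 → N_min = 13.
One LSB is 2 V / 8192 = 244.14 µV.
V_rms = LSB/√12 = 70.5 µV.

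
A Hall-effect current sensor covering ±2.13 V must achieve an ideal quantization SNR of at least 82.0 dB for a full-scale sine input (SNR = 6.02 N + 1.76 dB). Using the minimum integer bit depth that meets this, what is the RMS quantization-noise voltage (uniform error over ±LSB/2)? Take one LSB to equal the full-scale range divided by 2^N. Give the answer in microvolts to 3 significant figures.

Full-scale range = 2.13 V − (-2.13 V) = 4.26 V.
6.02 N + 1.76 ≥ 82.0 gives N ≥ 13.329, so the minimum integer is 14.
LSB = 4.26 V / 2^14 = 260.01 µV.
σ_q = LSB/√12 = 260.01 µV/3.4641 = 75.1 µV.

75.1 µV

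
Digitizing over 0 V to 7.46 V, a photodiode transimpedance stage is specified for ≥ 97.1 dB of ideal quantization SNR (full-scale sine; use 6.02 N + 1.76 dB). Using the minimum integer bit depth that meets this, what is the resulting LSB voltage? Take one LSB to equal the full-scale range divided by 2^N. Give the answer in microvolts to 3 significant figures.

Full-scale range = 7.46 V.
Solving 6.02 N ≥ 97.1 − 1.76: N ≥ 15.837. Round up → N = 16.
LSB = 7.46 V / 2^16 = 114 µV.

114 µV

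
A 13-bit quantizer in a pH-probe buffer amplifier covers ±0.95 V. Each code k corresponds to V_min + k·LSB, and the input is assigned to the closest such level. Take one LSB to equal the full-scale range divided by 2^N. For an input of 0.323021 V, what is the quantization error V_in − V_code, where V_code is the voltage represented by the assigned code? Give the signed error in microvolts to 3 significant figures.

−62.5 µV

The full-scale span is 0.95 − (-0.95) = 1.9 V. LSB = 1.9 V / 2^13 ≈ 231.9 µV.
(0.323021 − (-0.95)) / LSB = 1.273021 × 8192/1.9 = 5488.7305. Nearest integer: k = 5489.
Reconstructed level: -0.95 + 5489 × 1.9/8192 V = 0.3230834961 V.
e = 0.323021 − (0.3230834961) = −62.5 µV.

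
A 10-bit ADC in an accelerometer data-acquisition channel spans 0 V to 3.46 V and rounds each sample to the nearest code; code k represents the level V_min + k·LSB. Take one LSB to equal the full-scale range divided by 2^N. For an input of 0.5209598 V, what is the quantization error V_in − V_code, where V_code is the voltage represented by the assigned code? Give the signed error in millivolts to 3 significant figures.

Range is 3.46 V. LSB = 3.46 V / 2^10 ≈ 3.379 mV.
Position in LSBs: (0.5209598 − (0)) × 1024/3.46 = 154.1800; rounding gives k = 154.
Reconstructed level: 0 + 154 × 3.46/1024 V = 0.5203515625 V.
e = 0.5209598 − (0.5203515625) = +0.608 mV.

+0.608 mV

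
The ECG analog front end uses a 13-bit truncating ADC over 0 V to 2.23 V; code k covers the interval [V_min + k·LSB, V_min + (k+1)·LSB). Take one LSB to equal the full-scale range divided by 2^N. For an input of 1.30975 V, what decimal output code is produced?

V_FS = 2.23 V. LSB = 2.23 V / 2^13 ≈ 272.2 µV.
code = ⌊(V_in − V_min)/LSB⌋ = ⌊(V_in − V_min) × 2^13 / range⌋
     = ⌊(1.30975 − (0)) × 8192 / 2.23⌋ = ⌊1.30975 × 8192/2.23⌋
     = ⌊4811.422⌋ = 4811.

4811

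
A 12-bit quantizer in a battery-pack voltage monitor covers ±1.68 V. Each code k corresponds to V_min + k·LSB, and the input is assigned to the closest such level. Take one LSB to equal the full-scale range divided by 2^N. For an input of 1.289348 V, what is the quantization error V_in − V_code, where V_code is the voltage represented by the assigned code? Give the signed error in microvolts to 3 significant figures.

Span: 1.68 V − (-1.68 V) = 3.36 V. LSB = 3.36 V / 2^12 ≈ 0.8203 mV.
(1.289348 − (-1.68)) / LSB = 2.969348 × 4096/3.36 = 3619.7766. Nearest integer: k = 3620.
V_code = -1.68 + (3620/4096) × 3.36 = 1.289531250 V.
Error = V_in − V_code = 1.289348 − (1.289531250) = −183 µV.

−183 µV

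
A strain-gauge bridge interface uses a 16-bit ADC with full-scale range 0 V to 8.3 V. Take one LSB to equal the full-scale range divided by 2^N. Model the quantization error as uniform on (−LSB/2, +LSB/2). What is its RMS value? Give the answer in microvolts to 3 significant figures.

36.6 µV

Span = 8.3 V.
Step size = 8.3/65536 V = 126.65 µV.
For a uniform distribution on [−LSB/2, +LSB/2], V_rms = LSB/√12 = 126.65 µV/3.4641 = 36.6 µV.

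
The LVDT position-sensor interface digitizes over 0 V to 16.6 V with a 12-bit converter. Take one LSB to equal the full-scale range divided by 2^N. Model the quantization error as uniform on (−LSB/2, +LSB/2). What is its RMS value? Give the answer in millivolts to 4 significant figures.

Range is 16.6 V.
LSB = 16.6 V / 2^12 = 4.05273 mV.
σ_q = LSB/√12 = 4.05273 mV/3.4641 = 1.170 mV.

1.170 mV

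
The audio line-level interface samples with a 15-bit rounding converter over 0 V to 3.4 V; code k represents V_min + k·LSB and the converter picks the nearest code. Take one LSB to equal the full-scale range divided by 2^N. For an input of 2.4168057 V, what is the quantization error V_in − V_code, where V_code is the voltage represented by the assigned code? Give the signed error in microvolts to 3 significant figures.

+33.2 µV

Full-scale range = 3.4 V. LSB = 3.4 V / 2^15 ≈ 103.8 µV.
(V_in − V_min)/LSB = (2.4168057 − (0)) × 32768/3.4 = 23292.3203 → nearest code k = 23292.
V_code = 0 + (23292/32768) × 3.4 = 2.4167724609 V.
e = 2.4168057 − (2.4167724609) = +33.2 µV.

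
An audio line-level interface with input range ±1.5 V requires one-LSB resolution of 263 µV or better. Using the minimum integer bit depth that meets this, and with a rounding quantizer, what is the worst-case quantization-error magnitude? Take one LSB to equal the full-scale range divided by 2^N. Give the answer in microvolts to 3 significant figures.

Range = 1.5 − (-1.5) = 3 V.
Required number of levels: 3/263 µV = 11407; smallest N with 2^N ≥ that is 14.
LSB = 3 V / 2^14 = 183.11 µV.
Max error for round-to-nearest is LSB/2 = 91.6 µV.

91.6 µV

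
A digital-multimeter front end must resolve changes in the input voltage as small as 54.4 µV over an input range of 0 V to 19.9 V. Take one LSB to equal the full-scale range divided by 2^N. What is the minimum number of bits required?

19 bits

Range is 19.9 V.
Levels needed ≥ 19.9/54.4 µV = 365800. 2^19 = 524288 suffices, so N_min = 19.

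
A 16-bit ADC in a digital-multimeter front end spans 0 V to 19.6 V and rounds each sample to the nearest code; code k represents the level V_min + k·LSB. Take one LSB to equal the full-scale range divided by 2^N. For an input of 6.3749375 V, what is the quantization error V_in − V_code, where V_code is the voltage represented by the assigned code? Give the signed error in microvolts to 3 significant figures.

−86.9 µV

Range is 19.6 V. LSB = 19.6 V / 2^16 ≈ 299.1 µV.
Position in LSBs: (6.3749375 − (0)) × 65536/19.6 = 21315.7094; rounding gives k = 21316.
V_code = 0 + (21316/65536) × 19.6 = 6.3750244141 V.
e = 6.3749375 − (6.3750244141) = −86.9 µV.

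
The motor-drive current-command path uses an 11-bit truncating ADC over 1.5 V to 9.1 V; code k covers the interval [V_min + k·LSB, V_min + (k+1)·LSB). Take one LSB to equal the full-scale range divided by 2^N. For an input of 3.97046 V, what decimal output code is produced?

Range = 9.1 − (1.5) = 7.6 V. LSB = 7.6 V / 2^11 ≈ 3.711 mV.
V_in − V_min = 3.97046 − (1.5) = 2.47046 V.
Divide by LSB: 2.47046 × 2048/7.6 = 665.7240.
Truncating gives code 665.

665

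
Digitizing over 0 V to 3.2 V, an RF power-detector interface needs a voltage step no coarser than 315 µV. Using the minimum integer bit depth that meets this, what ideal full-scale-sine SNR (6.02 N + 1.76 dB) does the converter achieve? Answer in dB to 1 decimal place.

Full-scale range = 3.2 V.
Levels needed ≥ 3.2/315 µV = 10160. 2^14 = 16384 suffices, so N_min = 14.
Ideal SNR at N = 14: 6.02·14 + 1.76 = 86.0 dB.

86.0 dB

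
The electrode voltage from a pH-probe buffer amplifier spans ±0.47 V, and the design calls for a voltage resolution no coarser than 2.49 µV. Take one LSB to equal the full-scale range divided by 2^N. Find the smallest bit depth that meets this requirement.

19 bits

Full-scale range = 0.47 V − (-0.47 V) = 0.94 V.
Levels needed ≥ 0.94/2.49 µV = 377500. 2^19 = 524288 suffices, so N_min = 19.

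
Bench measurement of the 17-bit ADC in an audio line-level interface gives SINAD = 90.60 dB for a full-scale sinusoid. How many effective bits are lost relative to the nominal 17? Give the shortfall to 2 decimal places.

N_eff = (90.60 − 1.76)/6.02 = 14.7575 bits.
Lost resolution: 17 − 14.7575 = 2.2425 bits.

2.24 bits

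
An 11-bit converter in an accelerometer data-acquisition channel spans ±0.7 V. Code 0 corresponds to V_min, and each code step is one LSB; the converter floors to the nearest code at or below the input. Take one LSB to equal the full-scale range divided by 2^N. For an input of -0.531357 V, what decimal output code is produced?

246

Range = 0.7 − (-0.7) = 1.4 V. LSB = 1.4 V / 2^11 ≈ 0.6836 mV.
(V_in − V_min) × 2^11/range = (-0.531357 − (-0.7)) × 2048/1.4 = 246.701.
Floor → code = 246.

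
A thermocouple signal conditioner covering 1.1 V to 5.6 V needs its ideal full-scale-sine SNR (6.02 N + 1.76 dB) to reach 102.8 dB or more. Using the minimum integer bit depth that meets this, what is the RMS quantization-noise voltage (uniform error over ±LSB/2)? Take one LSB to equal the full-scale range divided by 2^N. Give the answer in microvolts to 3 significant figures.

Full-scale range = 5.6 V − (1.1 V) = 4.5 V.
6.02 N + 1.76 ≥ 102.8 gives N ≥ 16.784, so the minimum integer is 17.
One LSB is 4.5 V / 131072 = 34.332 µV.
RMS noise = LSB/√12 = 9.91 µV.

9.91 µV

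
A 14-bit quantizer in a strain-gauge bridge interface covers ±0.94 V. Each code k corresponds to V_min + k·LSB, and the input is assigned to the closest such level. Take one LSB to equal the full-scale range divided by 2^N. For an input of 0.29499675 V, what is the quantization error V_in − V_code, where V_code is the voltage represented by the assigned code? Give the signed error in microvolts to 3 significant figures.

The full-scale span is 0.94 − (-0.94) = 1.88 V. LSB = 1.88 V / 2^14 ≈ 114.7 µV.
(V_in − V_min)/LSB = (0.29499675 − (-0.94)) × 16384/1.88 = 10762.8653 → nearest code k = 10763.
V_code = -0.94 + (10763/16384) × 1.88 = 0.29501220703 V.
Error = V_in − V_code = 0.29499675 − (0.29501220703) = −15.5 µV.

−15.5 µV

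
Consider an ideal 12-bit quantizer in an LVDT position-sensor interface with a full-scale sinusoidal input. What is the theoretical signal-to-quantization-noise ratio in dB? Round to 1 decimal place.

For an ideal N-bit converter with full-scale sine input, SNR = 6.02 N + 1.76 dB. SNR = 6.02 × 12 + 1.76 = 72.24 + 1.76 = 74.00 dB.

74.0 dB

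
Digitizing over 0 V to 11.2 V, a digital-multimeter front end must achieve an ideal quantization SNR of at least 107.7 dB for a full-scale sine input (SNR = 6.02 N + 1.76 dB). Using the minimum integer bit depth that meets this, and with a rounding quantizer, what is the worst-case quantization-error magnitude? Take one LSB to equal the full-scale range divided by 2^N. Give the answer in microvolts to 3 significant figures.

21.4 µV

Span = 11.2 V.
Required N = ⌈(107.7 − 1.76)/6.02⌉ = ⌈17.598⌉ = 18.
LSB = 11.2 V / 2^18 = 42.725 µV.
|e|_max = LSB/2 = 21.4 µV.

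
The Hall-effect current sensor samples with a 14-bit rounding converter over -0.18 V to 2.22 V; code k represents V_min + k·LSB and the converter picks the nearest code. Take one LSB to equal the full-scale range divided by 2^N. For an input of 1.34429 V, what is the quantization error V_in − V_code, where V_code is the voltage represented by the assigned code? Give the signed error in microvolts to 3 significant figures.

−26.4 µV

The full-scale span is 2.22 − (-0.18) = 2.4 V. LSB = 2.4 V / 2^14 ≈ 146.5 µV.
Position in LSBs: (1.34429 − (-0.18)) × 16384/2.4 = 10405.8197; rounding gives k = 10406.
V_code = -0.18 + (10406/16384) × 2.4 = 1.3443164063 V.
e = 1.34429 − (1.3443164063) = −26.4 µV.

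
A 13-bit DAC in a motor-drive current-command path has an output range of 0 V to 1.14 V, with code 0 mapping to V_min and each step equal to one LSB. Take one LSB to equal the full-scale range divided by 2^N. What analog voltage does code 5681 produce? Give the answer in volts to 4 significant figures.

Span = 1.14 V. LSB = 1.14 V / 2^13.
Output = V_min + (5681/8192) × range = 0 + 0.693481 × 1.14 V
      = 0 V + 0.790569 V = 0.790569 V.

0.7906 V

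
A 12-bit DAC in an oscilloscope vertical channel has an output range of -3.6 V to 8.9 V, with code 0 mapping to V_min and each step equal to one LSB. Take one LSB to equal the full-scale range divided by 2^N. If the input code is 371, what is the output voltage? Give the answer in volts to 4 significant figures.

-2.468 V

The full-scale span is 8.9 − (-3.6) = 12.5 V. LSB = 12.5 V / 2^12.
V_out = -3.6 + 371 × (12.5/4096) V
      = -3.6 + 1.13220 = -2.46780 V.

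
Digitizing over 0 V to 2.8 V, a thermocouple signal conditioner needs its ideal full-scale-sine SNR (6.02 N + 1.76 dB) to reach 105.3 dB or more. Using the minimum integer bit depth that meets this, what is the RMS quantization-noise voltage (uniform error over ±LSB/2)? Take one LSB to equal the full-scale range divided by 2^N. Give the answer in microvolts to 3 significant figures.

Full-scale range = 2.8 V.
Required N = ⌈(105.3 − 1.76)/6.02⌉ = ⌈17.199⌉ = 18.
LSB = 2.8 V ÷ 2^18 = 2.8/262144 V = 10.681 µV.
σ_q = LSB/√12 = 10.681 µV/3.4641 = 3.08 µV.

3.08 µV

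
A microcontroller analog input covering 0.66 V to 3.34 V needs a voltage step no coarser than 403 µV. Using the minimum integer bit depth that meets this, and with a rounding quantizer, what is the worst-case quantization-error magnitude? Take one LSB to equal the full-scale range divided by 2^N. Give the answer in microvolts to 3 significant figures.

Range = 3.34 − (0.66) = 2.68 V.
Required number of levels: 2.68/403 µV = 6650.1; smallest N with 2^N ≥ that is 13.
One LSB is 2.68 V / 8192 = 327.15 µV.
Half an LSB is 164 µV.

164 µV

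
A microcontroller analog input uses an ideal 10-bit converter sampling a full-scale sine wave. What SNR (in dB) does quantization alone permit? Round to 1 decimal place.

6.02(10) + 1.76 = 60.20 + 1.76 = 61.96 dB.

62.0 dB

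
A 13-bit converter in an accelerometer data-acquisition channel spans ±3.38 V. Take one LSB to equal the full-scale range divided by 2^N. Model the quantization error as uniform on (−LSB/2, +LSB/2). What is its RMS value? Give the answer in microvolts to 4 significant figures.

238.2 µV

Span: 3.38 V − (-3.38 V) = 6.76 V.
LSB = 6.76 V / 2^13 = 0.825195 mV.
RMS of a uniform error over width LSB is LSB/√12 = 238.2 µV.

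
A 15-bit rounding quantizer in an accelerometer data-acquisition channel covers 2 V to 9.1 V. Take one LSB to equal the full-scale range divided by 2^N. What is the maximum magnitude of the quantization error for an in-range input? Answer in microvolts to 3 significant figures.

Full-scale range = 9.1 V − (2 V) = 7.1 V.
Step size = 7.1/32768 V = 216.67 µV.
|e|_max = LSB/2 = 108 µV.

108 µV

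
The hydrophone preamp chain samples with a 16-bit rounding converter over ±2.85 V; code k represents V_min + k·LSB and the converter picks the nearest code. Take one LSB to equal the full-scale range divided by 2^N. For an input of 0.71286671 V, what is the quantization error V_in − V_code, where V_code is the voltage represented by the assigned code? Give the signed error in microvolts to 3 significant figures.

Span: 2.85 V − (-2.85 V) = 5.7 V. LSB = 5.7 V / 2^16 ≈ 86.98 µV.
(0.71286671 − (-2.85)) / LSB = 3.56286671 × 65536/5.7 = 40964.2163. Nearest integer: k = 40964.
V_code = V_min + k × range/2^16 = -2.85 + 40964 × 5.7/65536 = 0.71284790039 V.
V_in − V_code = 0.71286671 − (0.71284790039) = +18.8 µV.

+18.8 µV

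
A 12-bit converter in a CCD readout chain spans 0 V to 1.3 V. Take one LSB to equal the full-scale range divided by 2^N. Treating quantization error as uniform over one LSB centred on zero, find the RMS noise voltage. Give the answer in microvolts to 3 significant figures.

V_FS = 1.3 V.
LSB = 1.3 V ÷ 2^12 = 1.3/4096 V = 317.38 µV.
For a uniform distribution on [−LSB/2, +LSB/2], V_rms = LSB/√12 = 317.38 µV/3.4641 = 91.6 µV.

91.6 µV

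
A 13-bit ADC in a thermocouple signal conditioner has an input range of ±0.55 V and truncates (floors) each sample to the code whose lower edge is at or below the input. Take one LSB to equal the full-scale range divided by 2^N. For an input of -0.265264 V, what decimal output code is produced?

2120

Span: 0.55 V − (-0.55 V) = 1.1 V. LSB = 1.1 V / 2^13 ≈ 134.3 µV.
V_in − V_min = -0.265264 − (-0.55) = 0.284736 V.
Divide by LSB: 0.284736 × 8192/1.1 = 2120.5066.
Truncating gives code 2120.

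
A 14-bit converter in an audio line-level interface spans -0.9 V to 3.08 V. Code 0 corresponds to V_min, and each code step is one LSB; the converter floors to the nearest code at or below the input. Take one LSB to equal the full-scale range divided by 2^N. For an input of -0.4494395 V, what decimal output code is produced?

Span: 3.08 V − (-0.9 V) = 3.98 V. LSB = 3.98 V / 2^14 ≈ 242.9 µV.
V_in − V_min = -0.4494395 − (-0.9) = 0.4505605 V.
Divide by LSB: 0.4505605 × 16384/3.98 = 1854.7697.
Truncating gives code 1854.

1854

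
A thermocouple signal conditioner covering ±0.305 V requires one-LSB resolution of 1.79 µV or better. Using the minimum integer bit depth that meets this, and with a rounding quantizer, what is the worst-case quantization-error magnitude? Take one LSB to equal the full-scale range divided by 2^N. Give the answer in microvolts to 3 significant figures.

0.582 µV

Full-scale range = 0.305 V − (-0.305 V) = 0.61 V.
Required number of levels: 0.61/1.79 µV = 340780; smallest N with 2^N ≥ that is 19.
LSB = 0.61 V / 2^19 = 1.1635 µV.
Half an LSB is 0.582 µV.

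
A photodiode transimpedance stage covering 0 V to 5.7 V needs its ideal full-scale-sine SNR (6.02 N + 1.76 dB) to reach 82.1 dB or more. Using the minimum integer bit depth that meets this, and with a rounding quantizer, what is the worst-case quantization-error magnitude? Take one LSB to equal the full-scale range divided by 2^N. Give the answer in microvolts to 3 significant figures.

V_FS = 5.7 V.
6.02 N + 1.76 ≥ 82.1 gives N ≥ 13.346, so the minimum integer is 14.
LSB = 5.7 V ÷ 2^14 = 5.7/16384 V = 347.90 µV.
Half an LSB is 174 µV.

174 µV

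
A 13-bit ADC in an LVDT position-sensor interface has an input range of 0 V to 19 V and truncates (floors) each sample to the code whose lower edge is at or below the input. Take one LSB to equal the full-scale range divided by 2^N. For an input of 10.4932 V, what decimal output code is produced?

4524

V_FS = 19 V. LSB = 19 V / 2^13 ≈ 2.319 mV.
code = ⌊(V_in − V_min)/LSB⌋ = ⌊(V_in − V_min) × 2^13 / range⌋
     = ⌊(10.4932 − (0)) × 8192 / 19⌋ = ⌊10.4932 × 8192/19⌋
     = ⌊4524.226⌋ = 4524.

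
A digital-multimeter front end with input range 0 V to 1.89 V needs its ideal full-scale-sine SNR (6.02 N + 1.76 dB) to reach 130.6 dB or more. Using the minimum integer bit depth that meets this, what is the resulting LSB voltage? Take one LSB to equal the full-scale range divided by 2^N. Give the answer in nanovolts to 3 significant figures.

451 nV

Span = 1.89 V.
Solving 6.02 N ≥ 130.6 − 1.76: N ≥ 21.402. Round up → N = 22.
LSB = 1.89 V ÷ 2^22 = 1.89/4194304 V = 451 nV.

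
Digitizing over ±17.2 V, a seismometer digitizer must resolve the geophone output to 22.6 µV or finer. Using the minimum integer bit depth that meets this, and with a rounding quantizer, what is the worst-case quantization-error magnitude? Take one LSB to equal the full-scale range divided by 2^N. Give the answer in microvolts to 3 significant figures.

8.20 µV

The full-scale span is 17.2 − (-17.2) = 34.4 V.
34.4 V / 22.6 µV = 1.522e6. Since 2^20 = 1048576 and 2^21 = 2097152, N = 21.
One LSB is 34.4 V / 2097152 = 16.403 µV.
Max error for round-to-nearest is LSB/2 = 8.20 µV.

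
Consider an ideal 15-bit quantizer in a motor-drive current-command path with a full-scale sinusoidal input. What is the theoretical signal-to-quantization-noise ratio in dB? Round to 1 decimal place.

92.1 dB

6.02(15) + 1.76 = 90.30 + 1.76 = 92.06 dB.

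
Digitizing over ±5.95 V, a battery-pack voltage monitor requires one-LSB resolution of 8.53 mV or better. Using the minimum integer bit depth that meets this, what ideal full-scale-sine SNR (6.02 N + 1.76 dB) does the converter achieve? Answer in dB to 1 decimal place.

68.0 dB

Span: 5.95 V − (-5.95 V) = 11.9 V.
Need 2^N ≥ 11.9 V / 8.53 mV = 1395 → N_min = 11.
6.02(11) + 1.76 = 67.98 dB.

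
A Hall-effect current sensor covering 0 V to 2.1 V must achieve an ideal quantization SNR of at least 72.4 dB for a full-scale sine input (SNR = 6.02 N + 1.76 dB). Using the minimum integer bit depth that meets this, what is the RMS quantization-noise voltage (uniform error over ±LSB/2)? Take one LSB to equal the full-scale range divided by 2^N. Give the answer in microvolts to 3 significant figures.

148 µV

Range is 2.1 V.
6.02 N + 1.76 ≥ 72.4 gives N ≥ 11.734, so the minimum integer is 12.
LSB = 2.1 V / 2^12 = 0.51270 mV.
RMS noise = LSB/√12 = 148 µV.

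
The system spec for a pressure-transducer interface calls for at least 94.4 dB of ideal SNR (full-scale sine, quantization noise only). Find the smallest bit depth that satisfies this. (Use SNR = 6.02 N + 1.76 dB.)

16 bits

Solving 6.02 N ≥ 94.4 − 1.76: N ≥ 15.389. Round up → N = 16.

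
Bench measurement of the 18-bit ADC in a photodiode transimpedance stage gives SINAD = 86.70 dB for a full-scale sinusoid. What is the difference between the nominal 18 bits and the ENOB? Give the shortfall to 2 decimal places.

3.89 bits

N_eff = (86.70 − 1.76)/6.02 = 14.1096 bits.
18 − 14.1096 = 3.89 bits below nominal.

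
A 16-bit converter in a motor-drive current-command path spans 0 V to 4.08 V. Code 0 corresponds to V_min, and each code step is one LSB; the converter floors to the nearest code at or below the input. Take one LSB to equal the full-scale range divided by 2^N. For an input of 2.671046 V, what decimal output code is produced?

Full-scale range = 4.08 V. LSB = 4.08 V / 2^16 ≈ 62.26 µV.
(V_in − V_min) × 2^16/range = (2.671046 − (0)) × 65536/4.08 = 42904.331.
Floor → code = 42904.

42904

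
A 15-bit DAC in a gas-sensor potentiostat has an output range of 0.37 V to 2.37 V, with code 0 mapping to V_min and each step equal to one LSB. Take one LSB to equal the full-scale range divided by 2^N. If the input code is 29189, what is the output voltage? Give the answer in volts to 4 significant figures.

2.152 V

Span: 2.37 V − (0.37 V) = 2 V. LSB = 2 V / 2^15.
V_out = 0.37 + 29189 × (2/32768) V
      = 0.37 V + 1.78156 V = 2.15156 V.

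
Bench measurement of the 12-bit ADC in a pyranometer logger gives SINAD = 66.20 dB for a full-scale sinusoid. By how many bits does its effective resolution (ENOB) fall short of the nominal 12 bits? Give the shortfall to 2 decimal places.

ENOB = (SINAD − 1.76)/6.02 = (66.20 − 1.76)/6.02 = 10.7043 bits.
Shortfall = 12 − 10.7043 = 1.2957 bits.

1.30 bits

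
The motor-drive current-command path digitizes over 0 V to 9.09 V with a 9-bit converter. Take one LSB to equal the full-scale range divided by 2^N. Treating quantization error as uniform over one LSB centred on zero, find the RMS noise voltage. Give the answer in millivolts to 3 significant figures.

5.13 mV

V_FS = 9.09 V.
One LSB is 9.09 V / 512 = 17.754 mV.
σ_q = LSB/√12 = 17.754 mV/3.4641 = 5.13 mV.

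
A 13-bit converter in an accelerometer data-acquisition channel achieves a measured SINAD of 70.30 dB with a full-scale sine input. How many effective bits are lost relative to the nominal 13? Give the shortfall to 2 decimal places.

1.61 bits

N_eff = (70.30 − 1.76)/6.02 = 11.3854 bits.
Shortfall = 13 − 11.3854 = 1.6146 bits.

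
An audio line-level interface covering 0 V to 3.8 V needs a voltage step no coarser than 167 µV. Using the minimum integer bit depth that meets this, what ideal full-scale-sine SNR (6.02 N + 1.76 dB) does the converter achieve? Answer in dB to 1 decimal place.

92.1 dB

Range is 3.8 V.
3.8 V / 167 µV = 22750. Since 2^14 = 16384 and 2^15 = 32768, N = 15.
SNR = 6.02 × 15 + 1.76 = 92.06 dB.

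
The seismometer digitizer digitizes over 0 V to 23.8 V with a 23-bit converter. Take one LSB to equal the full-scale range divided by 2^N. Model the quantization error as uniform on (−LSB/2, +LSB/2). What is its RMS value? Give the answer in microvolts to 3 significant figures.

V_FS = 23.8 V.
Step size = 23.8/8388608 V = 2.8372 µV.
RMS of a uniform error over width LSB is LSB/√12 = 0.819 µV.

0.819 µV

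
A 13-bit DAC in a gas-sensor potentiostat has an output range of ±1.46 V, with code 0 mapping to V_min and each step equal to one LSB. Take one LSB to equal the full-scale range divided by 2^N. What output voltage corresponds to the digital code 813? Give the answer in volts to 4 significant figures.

Full-scale range = 1.46 V − (-1.46 V) = 2.92 V. LSB = 2.92 V / 2^13.
V_out = -1.46 + 813 × (2.92/8192) V
      = -1.46 + 0.289790 = -1.17021 V.

-1.170 V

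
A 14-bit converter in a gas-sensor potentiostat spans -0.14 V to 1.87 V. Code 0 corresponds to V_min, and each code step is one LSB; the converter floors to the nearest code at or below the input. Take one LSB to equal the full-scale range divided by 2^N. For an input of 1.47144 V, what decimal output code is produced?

13135

Full-scale range = 1.87 V − (-0.14 V) = 2.01 V. LSB = 2.01 V / 2^14 ≈ 122.7 µV.
code = ⌊(V_in − V_min)/LSB⌋ = ⌊(V_in − V_min) × 2^14 / range⌋
     = ⌊(1.47144 − (-0.14)) × 16384 / 2.01⌋ = ⌊1.61144 × 16384/2.01⌋
     = ⌊13135.240⌋ = 13135.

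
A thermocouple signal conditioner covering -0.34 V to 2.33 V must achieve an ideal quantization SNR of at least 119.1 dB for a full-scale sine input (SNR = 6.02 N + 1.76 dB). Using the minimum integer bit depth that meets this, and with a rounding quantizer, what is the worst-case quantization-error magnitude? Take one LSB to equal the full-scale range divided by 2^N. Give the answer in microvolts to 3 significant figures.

The full-scale span is 2.33 − (-0.34) = 2.67 V.
Required N = ⌈(119.1 − 1.76)/6.02⌉ = ⌈19.492⌉ = 20.
LSB = 2.67 V / 2^20 = 2.5463 µV.
Half an LSB is 1.27 µV.

1.27 µV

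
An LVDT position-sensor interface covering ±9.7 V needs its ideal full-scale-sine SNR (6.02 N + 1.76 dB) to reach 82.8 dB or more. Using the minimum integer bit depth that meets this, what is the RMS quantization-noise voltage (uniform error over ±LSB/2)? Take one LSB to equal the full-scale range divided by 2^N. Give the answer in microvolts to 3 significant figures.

Full-scale range = 9.7 V − (-9.7 V) = 19.4 V.
Solving 6.02 N ≥ 82.8 − 1.76: N ≥ 13.462. Round up → N = 14.
LSB = 19.4 V / 2^14 = 1.1841 mV.
σ_q = LSB/√12 = 1.1841 mV/3.4641 = 342 µV.

342 µV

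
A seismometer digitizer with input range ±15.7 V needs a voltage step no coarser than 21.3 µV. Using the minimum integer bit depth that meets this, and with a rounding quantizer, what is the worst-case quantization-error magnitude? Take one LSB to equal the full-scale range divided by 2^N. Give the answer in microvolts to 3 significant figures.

7.49 µV

The full-scale span is 15.7 − (-15.7) = 31.4 V.
Need 2^N ≥ 31.4 V / 21.3 µV = 1.474e6 → N_min = 21.
Step size = 31.4/2097152 V = 14.973 µV.
|e|_max = LSB/2 = 7.49 µV.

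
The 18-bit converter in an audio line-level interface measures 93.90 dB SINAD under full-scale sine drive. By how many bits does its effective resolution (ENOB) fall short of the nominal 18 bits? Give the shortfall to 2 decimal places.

2.69 bits

ENOB = (SINAD − 1.76)/6.02 = (93.90 − 1.76)/6.02 = 15.3056 bits.
Shortfall = 18 − 15.3056 = 2.6944 bits.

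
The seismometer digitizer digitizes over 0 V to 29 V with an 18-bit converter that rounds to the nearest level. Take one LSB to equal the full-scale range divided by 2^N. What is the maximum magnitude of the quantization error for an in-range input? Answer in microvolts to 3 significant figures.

55.3 µV

Span = 29 V.
LSB = 29 V / 2^18 = 110.63 µV.
|e|_max = LSB/2 = 55.3 µV.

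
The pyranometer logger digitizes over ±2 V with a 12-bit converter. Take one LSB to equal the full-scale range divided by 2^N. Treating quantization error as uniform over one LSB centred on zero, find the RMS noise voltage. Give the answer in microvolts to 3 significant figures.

282 µV

Full-scale range = 2 V − (-2 V) = 4 V.
LSB = 4 V / 2^12 = 0.97656 mV.
V_rms = LSB/√12 = 0.97656 mV / √12 = 282 µV.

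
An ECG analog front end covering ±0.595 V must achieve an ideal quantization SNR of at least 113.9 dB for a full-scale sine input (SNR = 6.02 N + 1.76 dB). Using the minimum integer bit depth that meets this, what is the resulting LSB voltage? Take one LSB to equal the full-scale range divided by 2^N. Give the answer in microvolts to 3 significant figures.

Full-scale range = 0.595 V − (-0.595 V) = 1.19 V.
Required N = ⌈(113.9 − 1.76)/6.02⌉ = ⌈18.628⌉ = 19.
LSB = 1.19 V ÷ 2^19 = 1.19/524288 V = 2.27 µV.

2.27 µV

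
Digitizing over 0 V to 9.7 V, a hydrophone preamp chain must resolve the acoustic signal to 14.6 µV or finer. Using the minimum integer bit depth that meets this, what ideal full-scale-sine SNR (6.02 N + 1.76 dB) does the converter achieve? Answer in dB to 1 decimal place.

122.2 dB

V_FS = 9.7 V.
Required number of levels: 9.7/14.6 µV = 664380; smallest N with 2^N ≥ that is 20.
SNR = 6.02 × 20 + 1.76 = 122.16 dB.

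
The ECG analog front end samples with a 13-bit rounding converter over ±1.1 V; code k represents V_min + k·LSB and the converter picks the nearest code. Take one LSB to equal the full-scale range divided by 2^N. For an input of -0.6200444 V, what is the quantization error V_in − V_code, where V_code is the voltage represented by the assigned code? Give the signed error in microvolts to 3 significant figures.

Span: 1.1 V − (-1.1 V) = 2.2 V. LSB = 2.2 V / 2^13 ≈ 268.6 µV.
Position in LSBs: (-0.6200444 − (-1.1)) × 8192/2.2 = 1787.1801; rounding gives k = 1787.
V_code = V_min + k × range/2^13 = -1.1 + 1787 × 2.2/8192 = -0.6200927734 V.
Error = V_in − V_code = -0.6200444 − (-0.6200927734) = +48.4 µV.

+48.4 µV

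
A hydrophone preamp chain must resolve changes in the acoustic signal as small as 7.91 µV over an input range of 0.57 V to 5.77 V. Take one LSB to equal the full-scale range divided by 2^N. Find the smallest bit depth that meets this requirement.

Span: 5.77 V − (0.57 V) = 5.2 V.
Required number of levels: 5.2/7.91 µV = 657400; smallest N with 2^N ≥ that is 20.

20 bits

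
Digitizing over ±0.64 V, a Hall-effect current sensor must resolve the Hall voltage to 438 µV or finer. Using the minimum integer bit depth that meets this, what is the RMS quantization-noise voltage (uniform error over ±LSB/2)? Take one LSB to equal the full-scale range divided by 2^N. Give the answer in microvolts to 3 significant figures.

90.2 µV

Range = 0.64 − (-0.64) = 1.28 V.
Levels needed ≥ 1.28/438 µV = 2922. 2^12 = 4096 suffices, so N_min = 12.
One LSB is 1.28 V / 4096 = 312.50 µV.
σ_q = LSB/√12 = 312.50 µV/3.4641 = 90.2 µV.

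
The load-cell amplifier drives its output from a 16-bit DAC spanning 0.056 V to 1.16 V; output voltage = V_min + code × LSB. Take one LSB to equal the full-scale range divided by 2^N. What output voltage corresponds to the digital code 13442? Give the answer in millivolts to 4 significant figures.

282.4 mV

Range = 1.16 − (0.056) = 1.104 V. LSB = 1.104 V / 2^16.
Output = V_min + (13442/65536) × range = 0.056 + 0.205109 × 1.104 V
      = 0.056 V + 0.226440 V = 0.282440 V.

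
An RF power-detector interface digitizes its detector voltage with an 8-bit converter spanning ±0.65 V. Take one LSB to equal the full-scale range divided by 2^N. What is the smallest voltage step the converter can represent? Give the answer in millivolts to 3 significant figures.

5.08 mV

Span: 0.65 V − (-0.65 V) = 1.3 V.
There are 2^8 = 256 steps.
LSB = 1.3 V ÷ 2^8 = 1.3/256 V = 5.08 mV.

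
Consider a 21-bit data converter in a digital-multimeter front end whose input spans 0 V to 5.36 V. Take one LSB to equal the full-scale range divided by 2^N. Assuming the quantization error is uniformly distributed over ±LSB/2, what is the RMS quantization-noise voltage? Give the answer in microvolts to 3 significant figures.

V_FS = 5.36 V.
Step size = 5.36/2097152 V = 2.5558 µV.
For a uniform distribution on [−LSB/2, +LSB/2], V_rms = LSB/√12 = 2.5558 µV/3.4641 = 0.738 µV.

0.738 µV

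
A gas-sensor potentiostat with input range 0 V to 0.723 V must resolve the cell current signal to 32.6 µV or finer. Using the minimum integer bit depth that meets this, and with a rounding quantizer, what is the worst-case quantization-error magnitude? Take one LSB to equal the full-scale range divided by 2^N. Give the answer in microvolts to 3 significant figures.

V_FS = 0.723 V.
Need 2^N ≥ 0.723 V / 32.6 µV = 22180 → N_min = 15.
One LSB is 0.723 V / 32768 = 22.064 µV.
Half an LSB is 11.0 µV.

11.0 µV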